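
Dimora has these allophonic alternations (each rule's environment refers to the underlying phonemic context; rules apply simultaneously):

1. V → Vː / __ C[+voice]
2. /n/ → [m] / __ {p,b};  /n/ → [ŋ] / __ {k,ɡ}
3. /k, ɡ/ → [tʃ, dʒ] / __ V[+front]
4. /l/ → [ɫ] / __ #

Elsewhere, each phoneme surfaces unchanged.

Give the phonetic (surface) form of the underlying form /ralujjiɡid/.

/r/ stays [r].
/a/ (between /r/ and /l/): before a voiced consonant, so rule 1 applies → [aː].
/l/ (between /a/ and /u/): rule 4 targets it, but not word-finally → unchanged [l].
Rule 1 applies to /u/ (between /l/ and /j/: before a voiced consonant) → [uː].
/j/ (between /u/ and /j/) is unaffected → [j].
/j/ stays [j].
/i/ (between /j/ and /ɡ/): before a voiced consonant, so rule 1 applies → [iː].
/ɡ/ — between /i/ and /i/, before a front vowel — surfaces as [dʒ] (rule 3).
/i/ (between /ɡ/ and /d/): before a voiced consonant, so rule 1 applies → [iː].
/d/ — not in any rule's target class → [d].

[raːluːjjiːdʒiːd]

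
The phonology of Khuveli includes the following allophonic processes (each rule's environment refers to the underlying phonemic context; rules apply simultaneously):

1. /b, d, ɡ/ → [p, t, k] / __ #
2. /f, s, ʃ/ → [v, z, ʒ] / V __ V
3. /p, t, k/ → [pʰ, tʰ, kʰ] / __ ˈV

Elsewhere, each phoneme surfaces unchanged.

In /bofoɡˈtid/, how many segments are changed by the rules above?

3

Segments that undergo a rule: /f/ → [v] (rule 2); /t/ → [tʰ] (rule 3); /d/ → [t] (rule 1).
All other segments surface unchanged.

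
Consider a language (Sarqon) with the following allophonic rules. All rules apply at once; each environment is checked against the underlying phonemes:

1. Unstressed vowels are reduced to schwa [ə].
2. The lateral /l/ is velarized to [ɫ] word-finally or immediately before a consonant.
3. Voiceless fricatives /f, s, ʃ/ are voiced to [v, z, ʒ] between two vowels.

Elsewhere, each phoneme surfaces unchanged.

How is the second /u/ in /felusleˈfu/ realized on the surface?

[u]

/u/ (word-final) fails the environment for rule 1, so it stays [u].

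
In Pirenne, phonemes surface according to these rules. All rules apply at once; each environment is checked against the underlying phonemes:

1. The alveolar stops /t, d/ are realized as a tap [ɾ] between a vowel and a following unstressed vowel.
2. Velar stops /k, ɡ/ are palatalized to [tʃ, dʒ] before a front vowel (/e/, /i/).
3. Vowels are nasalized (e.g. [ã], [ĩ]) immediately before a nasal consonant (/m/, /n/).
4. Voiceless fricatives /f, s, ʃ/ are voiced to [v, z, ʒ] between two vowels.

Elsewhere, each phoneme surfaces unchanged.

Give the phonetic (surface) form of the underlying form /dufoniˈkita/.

[duvõniˈtʃiɾa]

/d/ (word-initial): rule 1 targets it, but not between a vowel and a following unstressed vowel → unchanged [d].
/u/ (between /d/ and /f/) is in the target of rule 3 but the environment (before a nasal consonant) is not met → [u].
Rule 4 applies to /f/ (between /u/ and /o/: between two vowels) → [v].
/o/ (between /f/ and /n/) occurs before a nasal consonant → [õ] by rule 3.
/n/ — not in any rule's target class → [n].
/i/ — between /n/ and /k/; rule 3 does not apply here → [i].
/k/ (between /i/ and /i/) occurs before a front vowel → [tʃ] by rule 2.
/i/ (between /k/ and /t/) is in the target of rule 3 but the environment (before a nasal consonant) is not met → [i].
/t/ (between /i/ and /a/): between a vowel and a following unstressed vowel, so rule 1 applies → [ɾ].
/a/ (word-final): rule 3 targets it, but not before a nasal consonant → unchanged [a].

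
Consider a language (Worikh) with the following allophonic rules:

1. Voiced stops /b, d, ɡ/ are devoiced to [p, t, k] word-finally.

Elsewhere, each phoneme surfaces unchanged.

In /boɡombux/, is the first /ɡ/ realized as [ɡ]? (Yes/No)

/ɡ/ (between /o/ and /o/) fails the environment for rule 1, so it stays [ɡ].
The actual realization is [ɡ], which matches [ɡ].

Yes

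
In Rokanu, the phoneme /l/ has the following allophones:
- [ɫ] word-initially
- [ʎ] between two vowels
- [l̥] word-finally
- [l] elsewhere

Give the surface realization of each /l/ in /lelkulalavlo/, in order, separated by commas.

Occurrence 1 (position 1): word-initially → [ɫ].
Occurrence 2 (position 3): no conditioning environment matches → elsewhere allophone [l].
Occurrence 3 (position 6): between two vowels → [ʎ].
Occurrence 4 (position 8): between two vowels → [ʎ].
Occurrence 5 (position 11): no conditioning environment matches → elsewhere allophone [l].

[ɫ], [l], [ʎ], [ʎ], [l]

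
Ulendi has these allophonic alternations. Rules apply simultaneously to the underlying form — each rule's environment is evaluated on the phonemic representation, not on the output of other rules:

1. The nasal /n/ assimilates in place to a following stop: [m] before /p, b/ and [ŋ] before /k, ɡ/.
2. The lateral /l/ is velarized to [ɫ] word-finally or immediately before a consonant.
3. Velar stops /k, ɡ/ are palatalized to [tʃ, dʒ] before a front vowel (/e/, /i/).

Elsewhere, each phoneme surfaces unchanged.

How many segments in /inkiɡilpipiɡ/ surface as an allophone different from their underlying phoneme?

Segments that undergo a rule: /n/ → [ŋ] (rule 1); /k/ → [tʃ] (rule 3); /ɡ/ → [dʒ] (rule 3); /l/ → [ɫ] (rule 2).
All other segments surface unchanged.

4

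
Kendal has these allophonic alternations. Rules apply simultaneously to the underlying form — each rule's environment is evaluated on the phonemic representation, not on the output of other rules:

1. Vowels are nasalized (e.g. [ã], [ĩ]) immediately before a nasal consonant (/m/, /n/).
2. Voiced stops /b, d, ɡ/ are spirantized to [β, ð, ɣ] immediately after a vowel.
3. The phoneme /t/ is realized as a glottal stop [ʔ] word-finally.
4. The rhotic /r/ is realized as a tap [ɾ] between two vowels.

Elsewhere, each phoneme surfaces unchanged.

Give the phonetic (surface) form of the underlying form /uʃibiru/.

[uʃiβiɾu]

/u/ — word-initial; rule 1 does not apply here → [u].
/ʃ/ (between /u/ and /i/) is unaffected → [ʃ].
/i/ (between /ʃ/ and /b/) fails the environment for rule 1, so it stays [i].
/b/ (between /i/ and /i/): immediately after a vowel, so rule 2 applies → [β].
/i/ (between /b/ and /r/) is in the target of rule 1 but the environment (before a nasal consonant) is not met → [i].
Rule 4 applies to /r/ (between /i/ and /u/: between two vowels) → [ɾ].
/u/ (word-final) fails the environment for rule 1, so it stays [u].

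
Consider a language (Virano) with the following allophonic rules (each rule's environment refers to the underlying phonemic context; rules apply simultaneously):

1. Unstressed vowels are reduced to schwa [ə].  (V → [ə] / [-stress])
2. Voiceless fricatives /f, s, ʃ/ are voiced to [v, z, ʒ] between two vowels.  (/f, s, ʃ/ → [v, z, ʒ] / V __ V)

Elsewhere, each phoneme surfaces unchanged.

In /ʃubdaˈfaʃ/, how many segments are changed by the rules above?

3

Segments that undergo a rule: /u/ → [ə] (rule 1); /a/ → [ə] (rule 1); /f/ → [v] (rule 2).
All other segments surface unchanged.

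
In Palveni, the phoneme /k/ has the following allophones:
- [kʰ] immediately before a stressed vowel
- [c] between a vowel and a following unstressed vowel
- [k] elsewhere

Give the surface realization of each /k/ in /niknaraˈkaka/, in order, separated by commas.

Occurrence 1 (position 3): no conditioning environment matches → elsewhere allophone [k].
Occurrence 2 (position 8): immediately before a stressed vowel → [kʰ].
Occurrence 3 (position 10): between a vowel and a following unstressed vowel → [c].

[k], [kʰ], [c]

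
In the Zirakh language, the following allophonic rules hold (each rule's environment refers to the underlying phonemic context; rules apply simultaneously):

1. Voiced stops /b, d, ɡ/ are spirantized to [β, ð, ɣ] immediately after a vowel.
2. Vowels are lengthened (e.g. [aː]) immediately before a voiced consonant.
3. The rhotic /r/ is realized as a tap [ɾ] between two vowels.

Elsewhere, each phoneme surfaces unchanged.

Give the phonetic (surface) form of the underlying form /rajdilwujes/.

[raːjdiːlwuːjes]

/r/ (word-initial): rule 3 targets it, but not between two vowels → unchanged [r].
/a/ (between /r/ and /j/) occurs before a voiced consonant → [aː] by rule 2.
/j/ (between /a/ and /d/) is unaffected → [j].
/d/ (between /j/ and /i/) is in the target of rule 1 but the environment (immediately after a vowel) is not met → [d].
/i/ (between /d/ and /l/) occurs before a voiced consonant → [iː] by rule 2.
/l/ — not in any rule's target class → [l].
/w/ stays [w].
/u/ (between /w/ and /j/): before a voiced consonant, so rule 2 applies → [uː].
/j/ — not in any rule's target class → [j].
/e/ — between /j/ and /s/; rule 2 does not apply here → [e].
/s/ (word-final): no rule targets it → [s].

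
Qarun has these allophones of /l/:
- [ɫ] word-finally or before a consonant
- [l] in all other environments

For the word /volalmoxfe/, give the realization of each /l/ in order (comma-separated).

Occurrence 1 (position 3): no conditioning environment matches → elsewhere allophone [l].
Occurrence 2 (position 5): word-finally or before a consonant → [ɫ].

[l], [ɫ]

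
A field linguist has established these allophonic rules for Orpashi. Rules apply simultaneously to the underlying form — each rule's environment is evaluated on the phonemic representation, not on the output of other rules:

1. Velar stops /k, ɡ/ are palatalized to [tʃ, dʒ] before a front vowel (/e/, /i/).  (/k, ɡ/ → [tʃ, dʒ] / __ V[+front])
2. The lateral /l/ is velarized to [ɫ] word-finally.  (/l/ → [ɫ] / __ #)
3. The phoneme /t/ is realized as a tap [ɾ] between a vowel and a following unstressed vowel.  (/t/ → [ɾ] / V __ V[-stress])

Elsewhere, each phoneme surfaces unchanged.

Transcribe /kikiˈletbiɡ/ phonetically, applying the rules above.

[tʃitʃiˈletbiɡ]

/k/ — word-initial, before a front vowel — surfaces as [tʃ] (rule 1).
/i/ stays [i].
/k/ (between /i/ and /i/): before a front vowel, so rule 1 applies → [tʃ].
/i/ (between /k/ and /l/) is unaffected → [i].
/l/ — between /i/ and /e/; rule 2 does not apply here → [l].
/e/ (between /l/ and /t/): no rule targets it → [e].
/t/ — between /e/ and /b/; rule 3 does not apply here → [t].
/b/ (between /t/ and /i/): no rule targets it → [b].
/i/ (between /b/ and /ɡ/): no rule targets it → [i].
/ɡ/ (word-final) is in the target of rule 1 but the environment (before a front vowel) is not met → [ɡ].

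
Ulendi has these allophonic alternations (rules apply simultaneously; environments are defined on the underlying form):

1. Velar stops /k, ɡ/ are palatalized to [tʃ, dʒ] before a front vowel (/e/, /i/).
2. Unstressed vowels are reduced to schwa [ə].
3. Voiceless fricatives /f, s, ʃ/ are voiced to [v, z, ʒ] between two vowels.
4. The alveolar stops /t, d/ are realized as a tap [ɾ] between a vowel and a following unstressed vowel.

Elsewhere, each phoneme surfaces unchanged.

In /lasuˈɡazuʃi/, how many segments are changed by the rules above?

6

Segments that undergo a rule: /a/ → [ə] (rule 2); /s/ → [z] (rule 3); /u/ → [ə] (rule 2); /u/ → [ə] (rule 2); /ʃ/ → [ʒ] (rule 3); /i/ → [ə] (rule 2).
All other segments surface unchanged.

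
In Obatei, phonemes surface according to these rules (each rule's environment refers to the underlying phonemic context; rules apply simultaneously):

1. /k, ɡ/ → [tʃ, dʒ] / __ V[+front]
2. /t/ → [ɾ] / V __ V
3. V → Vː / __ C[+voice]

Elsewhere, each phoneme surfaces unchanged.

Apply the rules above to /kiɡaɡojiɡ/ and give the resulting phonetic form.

[tʃiːɡaːɡoːjiːɡ]

Rule 1 applies to /k/ (word-initial: before a front vowel) → [tʃ].
/i/ meets the environment for rule 3 (before a voiced consonant) → [iː].
/ɡ/ (between /i/ and /a/) fails the environment for rule 1, so it stays [ɡ].
/a/ meets the environment for rule 3 (before a voiced consonant) → [aː].
/ɡ/ (between /a/ and /o/): rule 1 targets it, but not before a front vowel → unchanged [ɡ].
/o/ (between /ɡ/ and /j/): before a voiced consonant, so rule 3 applies → [oː].
/j/ (between /o/ and /i/): no rule targets it → [j].
Rule 3 applies to /i/ (between /j/ and /ɡ/: before a voiced consonant) → [iː].
/ɡ/ (word-final): rule 1 targets it, but not before a front vowel → unchanged [ɡ].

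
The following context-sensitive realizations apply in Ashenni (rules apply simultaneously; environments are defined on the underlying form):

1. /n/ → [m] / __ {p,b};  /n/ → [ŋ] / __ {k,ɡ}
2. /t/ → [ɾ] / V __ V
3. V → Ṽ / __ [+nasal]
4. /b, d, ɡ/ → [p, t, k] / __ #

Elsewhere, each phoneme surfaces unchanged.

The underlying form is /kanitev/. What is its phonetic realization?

[kãniɾev]

/k/ (word-initial) is unaffected → [k].
/a/ meets the environment for rule 3 (before a nasal consonant) → [ã].
/n/ (between /a/ and /i/) is in the target of rule 1 but the environment (before a labial or velar stop) is not met → [n].
/i/ (between /n/ and /t/) fails the environment for rule 3, so it stays [i].
Rule 2 applies to /t/ (between /i/ and /e/: between two vowels) → [ɾ].
/e/ (between /t/ and /v/) fails the environment for rule 3, so it stays [e].
/v/ — not in any rule's target class → [v].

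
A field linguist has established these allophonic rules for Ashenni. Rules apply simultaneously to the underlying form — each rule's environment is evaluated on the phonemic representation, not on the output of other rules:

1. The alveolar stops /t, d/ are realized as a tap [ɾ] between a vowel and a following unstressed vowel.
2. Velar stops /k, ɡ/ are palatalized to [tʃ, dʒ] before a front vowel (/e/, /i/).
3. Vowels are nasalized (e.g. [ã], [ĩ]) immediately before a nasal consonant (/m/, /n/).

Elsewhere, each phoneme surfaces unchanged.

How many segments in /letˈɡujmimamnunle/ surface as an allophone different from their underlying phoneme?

Segments that undergo a rule: /i/ → [ĩ] (rule 3); /a/ → [ã] (rule 3); /u/ → [ũ] (rule 3).
All other segments surface unchanged.

3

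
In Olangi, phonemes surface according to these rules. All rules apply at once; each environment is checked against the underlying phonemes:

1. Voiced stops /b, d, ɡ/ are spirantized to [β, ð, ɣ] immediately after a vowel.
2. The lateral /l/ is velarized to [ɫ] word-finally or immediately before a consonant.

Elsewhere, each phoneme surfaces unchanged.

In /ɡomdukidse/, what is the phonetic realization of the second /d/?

/d/ — between /i/ and /s/, immediately after a vowel — surfaces as [ð] (rule 1).

[ð]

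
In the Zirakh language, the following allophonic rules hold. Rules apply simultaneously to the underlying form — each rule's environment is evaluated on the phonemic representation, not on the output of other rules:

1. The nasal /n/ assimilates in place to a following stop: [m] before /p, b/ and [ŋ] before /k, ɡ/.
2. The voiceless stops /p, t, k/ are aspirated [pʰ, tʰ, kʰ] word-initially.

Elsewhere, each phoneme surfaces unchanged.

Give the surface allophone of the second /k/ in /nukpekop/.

[k]

/k/ (between /e/ and /o/) fails the environment for rule 2, so it stays [k].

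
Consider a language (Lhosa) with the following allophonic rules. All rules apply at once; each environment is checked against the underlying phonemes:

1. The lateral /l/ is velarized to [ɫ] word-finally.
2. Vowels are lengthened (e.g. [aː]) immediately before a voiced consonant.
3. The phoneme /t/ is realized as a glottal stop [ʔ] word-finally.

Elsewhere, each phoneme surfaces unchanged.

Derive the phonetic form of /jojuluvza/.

/o/ meets the environment for rule 2 (before a voiced consonant) → [oː].
/u/ — between /j/ and /l/, before a voiced consonant — surfaces as [uː] (rule 2).
/l/ (between /u/ and /u/) fails the environment for rule 1, so it stays [l].
Rule 2 applies to /u/ (between /l/ and /v/: before a voiced consonant) → [uː].
/a/ (word-final) fails the environment for rule 2, so it stays [a].

[joːjuːluːvza]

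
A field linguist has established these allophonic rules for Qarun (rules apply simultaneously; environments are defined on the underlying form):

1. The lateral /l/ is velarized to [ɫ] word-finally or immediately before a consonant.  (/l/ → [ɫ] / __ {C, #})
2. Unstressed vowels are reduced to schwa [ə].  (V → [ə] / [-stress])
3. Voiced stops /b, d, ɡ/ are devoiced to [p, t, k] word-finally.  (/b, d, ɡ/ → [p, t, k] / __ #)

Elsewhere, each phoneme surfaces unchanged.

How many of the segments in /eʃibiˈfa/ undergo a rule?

Segments that undergo a rule: /e/ → [ə] (rule 2); /i/ → [ə] (rule 2); /i/ → [ə] (rule 2).
All other segments surface unchanged.

3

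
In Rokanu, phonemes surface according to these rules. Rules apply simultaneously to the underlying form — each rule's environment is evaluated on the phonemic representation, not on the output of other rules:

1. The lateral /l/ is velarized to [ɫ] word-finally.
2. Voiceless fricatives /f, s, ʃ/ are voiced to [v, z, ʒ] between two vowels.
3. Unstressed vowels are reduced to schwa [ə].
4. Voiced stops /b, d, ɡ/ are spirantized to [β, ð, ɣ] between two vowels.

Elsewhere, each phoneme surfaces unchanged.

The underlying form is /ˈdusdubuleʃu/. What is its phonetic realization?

[ˈdusdəβələʒə]

/d/ — word-initial; rule 4 does not apply here → [d].
/u/ (between /d/ and /s/) fails the environment for rule 3, so it stays [u].
/s/ (between /u/ and /d/) fails the environment for rule 2, so it stays [s].
/d/ (between /s/ and /u/) is in the target of rule 4 but the environment (between two vowels) is not met → [d].
Rule 3 applies to /u/ (between /d/ and /b/: in an unstressed syllable) → [ə].
/b/ — between /u/ and /u/, between two vowels — surfaces as [β] (rule 4).
/u/ — between /b/ and /l/, in an unstressed syllable — surfaces as [ə] (rule 3).
/l/ (between /u/ and /e/): rule 1 targets it, but not word-finally → unchanged [l].
/e/ (between /l/ and /ʃ/): in an unstressed syllable, so rule 3 applies → [ə].
/ʃ/ meets the environment for rule 2 (between two vowels) → [ʒ].
/u/ (word-final) occurs in an unstressed syllable → [ə] by rule 3.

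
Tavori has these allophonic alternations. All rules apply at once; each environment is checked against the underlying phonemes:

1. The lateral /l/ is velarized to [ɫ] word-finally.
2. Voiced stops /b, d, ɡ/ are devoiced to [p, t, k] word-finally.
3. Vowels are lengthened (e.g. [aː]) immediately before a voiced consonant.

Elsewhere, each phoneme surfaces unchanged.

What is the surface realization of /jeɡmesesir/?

/j/ (word-initial) is unaffected → [j].
Rule 3 applies to /e/ (between /j/ and /ɡ/: before a voiced consonant) → [eː].
/ɡ/ (between /e/ and /m/) is in the target of rule 2 but the environment (word-finally) is not met → [ɡ].
/m/ stays [m].
/e/ (between /m/ and /s/): rule 3 targets it, but not before a voiced consonant → unchanged [e].
/s/ (between /e/ and /e/): no rule targets it → [s].
/e/ (between /s/ and /s/) fails the environment for rule 3, so it stays [e].
/s/ (between /e/ and /i/): no rule targets it → [s].
/i/ (between /s/ and /r/) occurs before a voiced consonant → [iː] by rule 3.
/r/ — not in any rule's target class → [r].

[jeːɡmesesiːr]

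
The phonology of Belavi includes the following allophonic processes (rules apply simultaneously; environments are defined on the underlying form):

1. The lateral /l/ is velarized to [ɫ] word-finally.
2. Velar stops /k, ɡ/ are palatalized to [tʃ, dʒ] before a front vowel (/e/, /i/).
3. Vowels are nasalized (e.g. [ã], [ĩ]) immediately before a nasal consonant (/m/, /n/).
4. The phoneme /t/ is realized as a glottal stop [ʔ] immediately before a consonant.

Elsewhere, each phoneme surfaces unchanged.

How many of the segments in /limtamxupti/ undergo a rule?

2

Segments that undergo a rule: /i/ → [ĩ] (rule 3); /a/ → [ã] (rule 3).
All other segments surface unchanged.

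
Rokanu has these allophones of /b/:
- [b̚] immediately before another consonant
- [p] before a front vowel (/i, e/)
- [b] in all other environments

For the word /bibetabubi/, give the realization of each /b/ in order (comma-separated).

[p], [p], [b], [p]

Occurrence 1 (position 1): before a front vowel (/i, e/) → [p].
Occurrence 2 (position 3): before a front vowel (/i, e/) → [p].
Occurrence 3 (position 7): no conditioning environment matches → elsewhere allophone [b].
Occurrence 4 (position 9): before a front vowel (/i, e/) → [p].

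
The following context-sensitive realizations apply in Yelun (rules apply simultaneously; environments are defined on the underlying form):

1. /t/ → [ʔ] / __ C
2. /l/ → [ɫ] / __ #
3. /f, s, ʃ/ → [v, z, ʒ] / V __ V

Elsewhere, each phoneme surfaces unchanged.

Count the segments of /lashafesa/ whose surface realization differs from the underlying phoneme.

2

Segments that undergo a rule: /f/ → [v] (rule 3); /s/ → [z] (rule 3).
All other segments surface unchanged.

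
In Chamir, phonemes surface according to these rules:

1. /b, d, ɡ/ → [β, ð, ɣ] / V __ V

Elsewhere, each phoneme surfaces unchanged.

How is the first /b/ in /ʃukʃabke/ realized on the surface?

[b]

/b/ — between /a/ and /k/; rule 1 does not apply here → [b].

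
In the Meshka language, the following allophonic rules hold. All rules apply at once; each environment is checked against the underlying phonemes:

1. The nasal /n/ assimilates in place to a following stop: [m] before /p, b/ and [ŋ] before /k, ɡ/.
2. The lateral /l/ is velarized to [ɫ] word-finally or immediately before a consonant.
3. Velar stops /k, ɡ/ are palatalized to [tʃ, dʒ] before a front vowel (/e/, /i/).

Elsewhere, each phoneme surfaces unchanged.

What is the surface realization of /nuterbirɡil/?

[nuterbirdʒiɫ]

/n/ (word-initial) is in the target of rule 1 but the environment (before a labial or velar stop) is not met → [n].
/u/ — not in any rule's target class → [u].
/t/ stays [t].
/e/ stays [e].
/r/ stays [r].
/b/ (between /r/ and /i/) is unaffected → [b].
/i/ (between /b/ and /r/): no rule targets it → [i].
/r/ — not in any rule's target class → [r].
/ɡ/ (between /r/ and /i/): before a front vowel, so rule 3 applies → [dʒ].
/i/ stays [i].
/l/ meets the environment for rule 2 (word-finally or immediately before a consonant) → [ɫ].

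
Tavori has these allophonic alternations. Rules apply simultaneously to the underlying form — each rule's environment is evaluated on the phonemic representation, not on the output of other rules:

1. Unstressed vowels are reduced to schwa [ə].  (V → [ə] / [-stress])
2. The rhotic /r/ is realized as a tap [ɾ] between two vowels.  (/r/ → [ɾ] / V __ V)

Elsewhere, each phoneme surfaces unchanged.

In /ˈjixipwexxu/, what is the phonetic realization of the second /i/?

[ə]

/i/ (between /x/ and /p/) occurs in an unstressed syllable → [ə] by rule 1.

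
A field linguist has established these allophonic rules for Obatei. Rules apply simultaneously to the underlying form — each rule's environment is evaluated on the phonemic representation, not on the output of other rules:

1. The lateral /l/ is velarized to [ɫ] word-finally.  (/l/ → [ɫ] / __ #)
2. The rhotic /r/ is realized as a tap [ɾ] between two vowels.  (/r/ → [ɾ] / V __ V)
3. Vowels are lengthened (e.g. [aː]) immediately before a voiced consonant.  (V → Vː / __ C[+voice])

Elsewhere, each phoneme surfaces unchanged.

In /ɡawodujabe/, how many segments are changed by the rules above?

Segments that undergo a rule: /a/ → [aː] (rule 3); /o/ → [oː] (rule 3); /u/ → [uː] (rule 3); /a/ → [aː] (rule 3).
All other segments surface unchanged.

4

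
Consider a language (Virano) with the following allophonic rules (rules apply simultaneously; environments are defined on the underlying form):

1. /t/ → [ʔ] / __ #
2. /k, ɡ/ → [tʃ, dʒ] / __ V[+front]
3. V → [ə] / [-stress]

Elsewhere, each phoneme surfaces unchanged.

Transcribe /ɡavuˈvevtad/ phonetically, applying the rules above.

/ɡ/ — word-initial; rule 2 does not apply here → [ɡ].
/a/ (between /ɡ/ and /v/): in an unstressed syllable, so rule 3 applies → [ə].
/v/ stays [v].
/u/ — between /v/ and /v/, in an unstressed syllable — surfaces as [ə] (rule 3).
/v/ stays [v].
/e/ (between /v/ and /v/): rule 3 targets it, but not in an unstressed syllable → unchanged [e].
/v/ (between /e/ and /t/): no rule targets it → [v].
/t/ (between /v/ and /a/) is in the target of rule 1 but the environment (word-finally) is not met → [t].
/a/ meets the environment for rule 3 (in an unstressed syllable) → [ə].
/d/ stays [d].

[ɡəvəˈvevtəd]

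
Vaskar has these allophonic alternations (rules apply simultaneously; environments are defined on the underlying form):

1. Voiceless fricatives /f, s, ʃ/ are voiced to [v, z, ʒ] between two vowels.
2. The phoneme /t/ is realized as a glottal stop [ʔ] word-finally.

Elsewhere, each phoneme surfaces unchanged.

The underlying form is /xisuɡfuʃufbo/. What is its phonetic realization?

/x/ (word-initial): no rule targets it → [x].
/i/ (between /x/ and /s/) is unaffected → [i].
Rule 1 applies to /s/ (between /i/ and /u/: between two vowels) → [z].
/u/ (between /s/ and /ɡ/) is unaffected → [u].
/ɡ/ — not in any rule's target class → [ɡ].
/f/ — between /ɡ/ and /u/; rule 1 does not apply here → [f].
/u/ stays [u].
/ʃ/ meets the environment for rule 1 (between two vowels) → [ʒ].
/u/ (between /ʃ/ and /f/): no rule targets it → [u].
/f/ (between /u/ and /b/): rule 1 targets it, but not between two vowels → unchanged [f].
/b/ — not in any rule's target class → [b].
/o/ — not in any rule's target class → [o].

[xizuɡfuʒufbo]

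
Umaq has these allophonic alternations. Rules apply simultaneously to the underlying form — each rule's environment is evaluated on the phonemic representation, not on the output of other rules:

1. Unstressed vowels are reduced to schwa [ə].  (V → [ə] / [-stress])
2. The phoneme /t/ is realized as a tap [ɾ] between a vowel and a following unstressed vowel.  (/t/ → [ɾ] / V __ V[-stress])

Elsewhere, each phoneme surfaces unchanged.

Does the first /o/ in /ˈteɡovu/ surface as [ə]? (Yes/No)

Rule 1 applies to /o/ (between /ɡ/ and /v/: in an unstressed syllable) → [ə].
The actual realization is [ə], which matches [ə].

Yes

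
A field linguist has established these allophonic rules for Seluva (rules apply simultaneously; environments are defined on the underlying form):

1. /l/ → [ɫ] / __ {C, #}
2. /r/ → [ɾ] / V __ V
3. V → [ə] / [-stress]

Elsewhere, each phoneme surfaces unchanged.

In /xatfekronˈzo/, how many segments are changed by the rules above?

3

Segments that undergo a rule: /a/ → [ə] (rule 3); /e/ → [ə] (rule 3); /o/ → [ə] (rule 3).
All other segments surface unchanged.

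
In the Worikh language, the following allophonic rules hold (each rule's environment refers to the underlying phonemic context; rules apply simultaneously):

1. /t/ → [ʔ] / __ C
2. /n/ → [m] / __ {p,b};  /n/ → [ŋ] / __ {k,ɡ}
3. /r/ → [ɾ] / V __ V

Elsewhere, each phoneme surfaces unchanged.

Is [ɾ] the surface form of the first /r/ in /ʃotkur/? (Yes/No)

No

/r/ (word-final) is in the target of rule 3 but the environment (between two vowels) is not met → [r].
The actual realization is [r], not [ɾ].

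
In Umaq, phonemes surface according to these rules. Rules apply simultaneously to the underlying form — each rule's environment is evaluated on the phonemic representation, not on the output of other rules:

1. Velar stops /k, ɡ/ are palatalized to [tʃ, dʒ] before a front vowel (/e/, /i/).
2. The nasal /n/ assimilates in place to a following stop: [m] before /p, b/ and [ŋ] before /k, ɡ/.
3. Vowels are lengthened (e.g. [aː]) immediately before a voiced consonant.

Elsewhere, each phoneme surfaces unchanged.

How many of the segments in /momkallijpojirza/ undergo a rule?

5

Segments that undergo a rule: /o/ → [oː] (rule 3); /a/ → [aː] (rule 3); /i/ → [iː] (rule 3); /o/ → [oː] (rule 3); /i/ → [iː] (rule 3).
All other segments surface unchanged.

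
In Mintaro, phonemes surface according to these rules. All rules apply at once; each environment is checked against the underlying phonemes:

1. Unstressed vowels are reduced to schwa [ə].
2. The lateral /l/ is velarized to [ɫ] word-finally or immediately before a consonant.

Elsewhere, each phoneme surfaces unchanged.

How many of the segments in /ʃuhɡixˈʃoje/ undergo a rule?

3

Segments that undergo a rule: /u/ → [ə] (rule 1); /i/ → [ə] (rule 1); /e/ → [ə] (rule 1).
All other segments surface unchanged.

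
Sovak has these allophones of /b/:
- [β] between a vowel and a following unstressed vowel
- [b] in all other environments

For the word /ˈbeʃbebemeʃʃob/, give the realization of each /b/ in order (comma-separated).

[b], [b], [β], [b]

Occurrence 1 (position 1): no conditioning environment matches → elsewhere allophone [b].
Occurrence 2 (position 4): no conditioning environment matches → elsewhere allophone [b].
Occurrence 3 (position 6): between a vowel and a following unstressed vowel → [β].
Occurrence 4 (position 13): no conditioning environment matches → elsewhere allophone [b].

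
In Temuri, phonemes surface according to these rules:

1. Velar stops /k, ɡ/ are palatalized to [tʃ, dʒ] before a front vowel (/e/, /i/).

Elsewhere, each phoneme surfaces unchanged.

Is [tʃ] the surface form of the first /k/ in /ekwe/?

/k/ (between /e/ and /w/) is in the target of rule 1 but the environment (before a front vowel) is not met → [k].
The actual realization is [k], not [tʃ].

No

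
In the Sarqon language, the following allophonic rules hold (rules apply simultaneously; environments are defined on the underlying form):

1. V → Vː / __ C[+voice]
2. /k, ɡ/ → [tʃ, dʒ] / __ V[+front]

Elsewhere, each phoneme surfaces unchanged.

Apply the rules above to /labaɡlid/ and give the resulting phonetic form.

/l/ (word-initial) is unaffected → [l].
/a/ (between /l/ and /b/): before a voiced consonant, so rule 1 applies → [aː].
/b/ (between /a/ and /a/) is unaffected → [b].
/a/ (between /b/ and /ɡ/): before a voiced consonant, so rule 1 applies → [aː].
/ɡ/ (between /a/ and /l/) is in the target of rule 2 but the environment (before a front vowel) is not met → [ɡ].
/l/ — not in any rule's target class → [l].
/i/ (between /l/ and /d/): before a voiced consonant, so rule 1 applies → [iː].
/d/ (word-final): no rule targets it → [d].

[laːbaːɡliːd]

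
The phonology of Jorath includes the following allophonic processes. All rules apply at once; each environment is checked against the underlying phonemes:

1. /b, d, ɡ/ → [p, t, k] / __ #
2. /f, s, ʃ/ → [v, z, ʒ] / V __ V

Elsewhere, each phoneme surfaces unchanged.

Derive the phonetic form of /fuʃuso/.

[fuʒuzo]

/f/ (word-initial) fails the environment for rule 2, so it stays [f].
/ʃ/ meets the environment for rule 2 (between two vowels) → [ʒ].
/s/ — between /u/ and /o/, between two vowels — surfaces as [z] (rule 2).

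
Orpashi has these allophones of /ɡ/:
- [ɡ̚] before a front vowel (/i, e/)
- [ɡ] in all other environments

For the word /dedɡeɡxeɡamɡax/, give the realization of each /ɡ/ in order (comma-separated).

[ɡ̚], [ɡ], [ɡ], [ɡ]

Occurrence 1 (position 4): before a front vowel (/i, e/) → [ɡ̚].
Occurrence 2 (position 6): no conditioning environment matches → elsewhere allophone [ɡ].
Occurrence 3 (position 9): no conditioning environment matches → elsewhere allophone [ɡ].
Occurrence 4 (position 12): no conditioning environment matches → elsewhere allophone [ɡ].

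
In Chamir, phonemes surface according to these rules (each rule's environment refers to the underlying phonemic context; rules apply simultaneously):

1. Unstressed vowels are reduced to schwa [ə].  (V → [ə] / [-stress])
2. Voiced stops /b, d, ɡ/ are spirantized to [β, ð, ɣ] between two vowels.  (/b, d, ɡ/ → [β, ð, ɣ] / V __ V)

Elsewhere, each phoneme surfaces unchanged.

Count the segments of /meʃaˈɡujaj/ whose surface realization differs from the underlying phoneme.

4

Segments that undergo a rule: /e/ → [ə] (rule 1); /a/ → [ə] (rule 1); /ɡ/ → [ɣ] (rule 2); /a/ → [ə] (rule 1).
All other segments surface unchanged.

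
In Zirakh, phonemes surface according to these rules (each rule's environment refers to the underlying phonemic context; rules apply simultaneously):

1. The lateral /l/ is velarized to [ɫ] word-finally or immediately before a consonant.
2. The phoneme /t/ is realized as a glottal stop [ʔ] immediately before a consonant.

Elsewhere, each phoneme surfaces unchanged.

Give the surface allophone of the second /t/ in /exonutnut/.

[t]

/t/ (word-final) fails the environment for rule 2, so it stays [t].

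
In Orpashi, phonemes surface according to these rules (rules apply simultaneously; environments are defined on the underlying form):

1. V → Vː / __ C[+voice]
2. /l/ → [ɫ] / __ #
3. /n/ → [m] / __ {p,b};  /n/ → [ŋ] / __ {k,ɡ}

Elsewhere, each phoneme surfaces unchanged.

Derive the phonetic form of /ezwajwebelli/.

[eːzwaːjweːbeːlli]

/e/ (word-initial): before a voiced consonant, so rule 1 applies → [eː].
/z/ (between /e/ and /w/) is unaffected → [z].
/w/ (between /z/ and /a/): no rule targets it → [w].
/a/ meets the environment for rule 1 (before a voiced consonant) → [aː].
/j/ (between /a/ and /w/): no rule targets it → [j].
/w/ (between /j/ and /e/): no rule targets it → [w].
Rule 1 applies to /e/ (between /w/ and /b/: before a voiced consonant) → [eː].
/b/ stays [b].
/e/ — between /b/ and /l/, before a voiced consonant — surfaces as [eː] (rule 1).
/l/ (between /e/ and /l/) is in the target of rule 2 but the environment (word-finally) is not met → [l].
/l/ (between /l/ and /i/) fails the environment for rule 2, so it stays [l].
/i/ (word-final) fails the environment for rule 1, so it stays [i].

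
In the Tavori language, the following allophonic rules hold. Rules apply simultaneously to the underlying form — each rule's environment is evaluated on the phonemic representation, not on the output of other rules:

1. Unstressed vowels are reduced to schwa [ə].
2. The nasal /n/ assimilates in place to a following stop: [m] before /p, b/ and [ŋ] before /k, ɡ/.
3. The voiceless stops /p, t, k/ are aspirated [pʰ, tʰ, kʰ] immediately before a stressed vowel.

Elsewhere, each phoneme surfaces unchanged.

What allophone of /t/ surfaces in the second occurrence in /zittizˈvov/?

/t/ — between /t/ and /i/; rule 3 does not apply here → [t].

[t]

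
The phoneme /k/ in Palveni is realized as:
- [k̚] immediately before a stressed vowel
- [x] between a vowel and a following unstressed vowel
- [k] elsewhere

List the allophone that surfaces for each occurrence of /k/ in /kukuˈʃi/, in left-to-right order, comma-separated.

[k], [x]

Occurrence 1 (position 1): no conditioning environment matches → elsewhere allophone [k].
Occurrence 2 (position 3): between a vowel and a following unstressed vowel → [x].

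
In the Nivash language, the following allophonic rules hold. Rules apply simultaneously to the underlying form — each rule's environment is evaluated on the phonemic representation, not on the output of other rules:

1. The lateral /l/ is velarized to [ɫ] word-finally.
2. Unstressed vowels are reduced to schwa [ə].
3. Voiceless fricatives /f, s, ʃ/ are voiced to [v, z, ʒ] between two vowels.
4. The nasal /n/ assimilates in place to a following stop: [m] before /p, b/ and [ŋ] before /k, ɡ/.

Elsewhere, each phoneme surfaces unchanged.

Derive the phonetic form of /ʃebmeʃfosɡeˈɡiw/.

[ʃəbməʃfəsɡəˈɡiw]

/ʃ/ (word-initial) is in the target of rule 3 but the environment (between two vowels) is not met → [ʃ].
/e/ — between /ʃ/ and /b/, in an unstressed syllable — surfaces as [ə] (rule 2).
/b/ (between /e/ and /m/): no rule targets it → [b].
/m/ (between /b/ and /e/) is unaffected → [m].
Rule 2 applies to /e/ (between /m/ and /ʃ/: in an unstressed syllable) → [ə].
/ʃ/ (between /e/ and /f/): rule 3 targets it, but not between two vowels → unchanged [ʃ].
/f/ (between /ʃ/ and /o/) fails the environment for rule 3, so it stays [f].
Rule 2 applies to /o/ (between /f/ and /s/: in an unstressed syllable) → [ə].
/s/ — between /o/ and /ɡ/; rule 3 does not apply here → [s].
/ɡ/ (between /s/ and /e/): no rule targets it → [ɡ].
/e/ (between /ɡ/ and /ɡ/): in an unstressed syllable, so rule 2 applies → [ə].
/ɡ/ (between /e/ and /i/) is unaffected → [ɡ].
/i/ (between /ɡ/ and /w/): rule 2 targets it, but not in an unstressed syllable → unchanged [i].
/w/ — not in any rule's target class → [w].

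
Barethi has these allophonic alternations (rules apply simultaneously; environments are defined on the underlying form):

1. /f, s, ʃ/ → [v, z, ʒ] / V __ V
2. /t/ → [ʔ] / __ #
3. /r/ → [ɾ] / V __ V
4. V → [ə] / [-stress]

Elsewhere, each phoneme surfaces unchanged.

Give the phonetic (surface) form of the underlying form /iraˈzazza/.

[əɾəˈzazzə]

/i/ meets the environment for rule 4 (in an unstressed syllable) → [ə].
/r/ — between /i/ and /a/, between two vowels — surfaces as [ɾ] (rule 3).
/a/ — between /r/ and /z/, in an unstressed syllable — surfaces as [ə] (rule 4).
/z/ stays [z].
/a/ (between /z/ and /z/): rule 4 targets it, but not in an unstressed syllable → unchanged [a].
/z/ — not in any rule's target class → [z].
/z/ (between /z/ and /a/) is unaffected → [z].
/a/ meets the environment for rule 4 (in an unstressed syllable) → [ə].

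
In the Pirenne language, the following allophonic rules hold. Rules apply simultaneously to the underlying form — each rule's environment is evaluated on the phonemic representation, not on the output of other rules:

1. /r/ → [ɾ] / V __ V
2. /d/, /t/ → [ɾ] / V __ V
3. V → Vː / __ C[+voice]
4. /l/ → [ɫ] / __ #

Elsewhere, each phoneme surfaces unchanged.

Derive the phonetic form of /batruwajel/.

[batruːwaːjeːɫ]

/a/ — between /b/ and /t/; rule 3 does not apply here → [a].
/t/ — between /a/ and /r/; rule 2 does not apply here → [t].
/r/ (between /t/ and /u/) fails the environment for rule 1, so it stays [r].
Rule 3 applies to /u/ (between /r/ and /w/: before a voiced consonant) → [uː].
/a/ meets the environment for rule 3 (before a voiced consonant) → [aː].
/e/ (between /j/ and /l/): before a voiced consonant, so rule 3 applies → [eː].
Rule 4 applies to /l/ (word-final: word-finally) → [ɫ].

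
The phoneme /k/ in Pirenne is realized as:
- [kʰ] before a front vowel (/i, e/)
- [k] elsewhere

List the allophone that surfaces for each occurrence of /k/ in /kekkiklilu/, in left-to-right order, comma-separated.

Occurrence 1 (position 1): before a front vowel (/i, e/) → [kʰ].
Occurrence 2 (position 3): no conditioning environment matches → elsewhere allophone [k].
Occurrence 3 (position 4): before a front vowel (/i, e/) → [kʰ].
Occurrence 4 (position 6): no conditioning environment matches → elsewhere allophone [k].

[kʰ], [k], [kʰ], [k]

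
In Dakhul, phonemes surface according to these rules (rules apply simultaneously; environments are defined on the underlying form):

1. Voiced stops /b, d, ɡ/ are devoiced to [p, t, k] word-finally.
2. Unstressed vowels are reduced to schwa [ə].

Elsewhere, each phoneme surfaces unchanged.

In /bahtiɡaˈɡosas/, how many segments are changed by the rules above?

Segments that undergo a rule: /a/ → [ə] (rule 2); /i/ → [ə] (rule 2); /a/ → [ə] (rule 2); /a/ → [ə] (rule 2).
All other segments surface unchanged.

4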